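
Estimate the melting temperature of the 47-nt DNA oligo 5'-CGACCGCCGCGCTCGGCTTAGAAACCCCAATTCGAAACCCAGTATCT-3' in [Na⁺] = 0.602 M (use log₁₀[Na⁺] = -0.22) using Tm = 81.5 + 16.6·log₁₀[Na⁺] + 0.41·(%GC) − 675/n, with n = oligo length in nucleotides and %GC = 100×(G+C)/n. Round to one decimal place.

87.0°C

Length n = 47. Scanning the sequence gives G=9, C=18, A=12, T=8.
G+C = 27, so %GC = 27/47 × 100 = 57.447%
Salt term: 16.6 × (-0.22) = -3.652
GC term: 0.41 × 57.447 = 23.553; length term: −675/47 = −14.362
Tm = 81.5 + (-3.652) + 23.553 − 14.362 = 87.039 → 87.0°C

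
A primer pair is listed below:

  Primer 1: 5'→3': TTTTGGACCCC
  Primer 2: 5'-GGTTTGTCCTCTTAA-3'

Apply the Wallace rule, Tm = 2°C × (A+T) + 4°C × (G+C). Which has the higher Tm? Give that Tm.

Primer 2, 42°C

Primer 1: A+T=5, G+C=6 → Tm = 2(5)+4(6) = 34°C
Primer 2: A+T=9, G+C=6 → Tm = 2(9)+4(6) = 42°C
34°C vs 42°C → primer 2 is higher.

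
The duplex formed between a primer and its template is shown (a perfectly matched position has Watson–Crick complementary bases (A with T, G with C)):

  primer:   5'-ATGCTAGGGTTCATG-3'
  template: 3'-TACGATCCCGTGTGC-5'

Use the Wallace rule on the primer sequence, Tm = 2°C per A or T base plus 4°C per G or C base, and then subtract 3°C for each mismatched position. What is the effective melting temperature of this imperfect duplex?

35°C

Primer base counts: A=3, T=5, G=5, C=2 → A+T=8, G+C=7
Perfect-match Tm = 2(8) + 4(7) = 16 + 28 = 44°C
Mismatches (positions where the bases are not complementary): 3 (at positions 10, 11, 14)
Effective Tm = 44 − 3×3 = 44 − 9 = 35°C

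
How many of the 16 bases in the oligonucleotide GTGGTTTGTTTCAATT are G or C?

Base counts: G=4, C=1, T=9, A=2
G+C = 4 + 1 = 5

5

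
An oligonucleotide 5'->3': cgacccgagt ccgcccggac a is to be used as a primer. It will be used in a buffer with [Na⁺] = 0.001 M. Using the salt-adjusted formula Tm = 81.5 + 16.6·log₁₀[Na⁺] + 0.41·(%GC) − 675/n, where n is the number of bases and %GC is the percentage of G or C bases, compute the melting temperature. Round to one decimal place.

30.8°C

Length n = 21. Base counts: T=1, A=4, G=6, C=10
G+C = 16, so %GC = 16/21 × 100 = 76.19%
Salt term: 16.6 × (-3) = -49.8
GC term: 0.41 × 76.19 = 31.238; length term: −675/21 = −32.143
Tm = 81.5 + (-49.8) + 31.238 − 32.143 = 30.795 → 30.8°C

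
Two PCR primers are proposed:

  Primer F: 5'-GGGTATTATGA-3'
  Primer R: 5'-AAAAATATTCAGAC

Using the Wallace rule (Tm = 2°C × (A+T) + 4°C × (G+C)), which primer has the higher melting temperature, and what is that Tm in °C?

Primer F: A+T=7, G+C=4 → Tm = 2(7)+4(4) = 30°C
Primer R: A+T=11, G+C=3 → Tm = 2(11)+4(3) = 34°C
30°C vs 34°C → primer R is higher.

Primer R, 34°C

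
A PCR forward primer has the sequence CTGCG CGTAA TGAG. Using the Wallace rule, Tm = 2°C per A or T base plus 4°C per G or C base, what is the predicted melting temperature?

44°C

C=3, G=5, A=3, T=3
So N_AT = 6 and N_GC = 8.
Tm = 4·8 + 2·6 = 32 + 12 = 44°C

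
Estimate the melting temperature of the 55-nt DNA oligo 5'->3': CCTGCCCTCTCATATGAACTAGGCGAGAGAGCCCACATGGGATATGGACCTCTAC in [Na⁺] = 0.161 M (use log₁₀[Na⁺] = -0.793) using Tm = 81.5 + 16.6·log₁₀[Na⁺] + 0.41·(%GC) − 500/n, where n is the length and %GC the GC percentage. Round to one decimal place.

Length n = 55. Base counts: T=11, A=14, G=13, C=17
G+C = 30, so %GC = 30/55 × 100 = 54.545%
Salt term: 16.6 × (-0.793) = -13.164
GC term: 0.41 × 54.545 = 22.363; length term: −500/55 = −9.091
Tm = 81.5 + (-13.164) + 22.363 − 9.091 = 81.608 → 81.6°C

81.6°C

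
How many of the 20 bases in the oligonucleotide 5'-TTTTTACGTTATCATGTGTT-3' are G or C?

5

T=12, C=2, G=3, A=3
G+C = 3 + 2 = 5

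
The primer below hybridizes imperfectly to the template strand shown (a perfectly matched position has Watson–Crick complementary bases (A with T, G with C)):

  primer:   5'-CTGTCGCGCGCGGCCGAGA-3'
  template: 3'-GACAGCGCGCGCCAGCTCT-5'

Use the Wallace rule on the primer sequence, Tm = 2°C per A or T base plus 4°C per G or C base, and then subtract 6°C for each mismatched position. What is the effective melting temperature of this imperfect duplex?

62°C

Primer base counts: A=2, T=2, G=8, C=7 → A+T=4, G+C=15
Perfect-match Tm = 2(4) + 4(15) = 8 + 60 = 68°C
Mismatches (positions where the bases are not complementary): 1 (at position 14)
Effective Tm = 68 − 1×6 = 68 − 6 = 62°C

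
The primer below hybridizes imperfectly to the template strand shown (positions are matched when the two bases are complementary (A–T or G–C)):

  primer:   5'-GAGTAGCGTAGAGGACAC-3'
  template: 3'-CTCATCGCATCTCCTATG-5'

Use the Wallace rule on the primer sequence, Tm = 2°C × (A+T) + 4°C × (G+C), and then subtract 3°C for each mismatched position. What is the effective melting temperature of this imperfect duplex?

53°C

Primer base counts: A=6, T=2, G=7, C=3 → A+T=8, G+C=10
Perfect-match Tm = 2(8) + 4(10) = 16 + 40 = 56°C
Mismatches (positions where the bases are not complementary): 1 (at position 16)
Effective Tm = 56 − 1×3 = 56 − 3 = 53°C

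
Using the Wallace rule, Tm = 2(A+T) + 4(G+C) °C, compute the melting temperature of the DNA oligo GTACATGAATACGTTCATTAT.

Counting bases: A=7, T=8, G=3, C=3
AT pairs contribute 15, GC pairs contribute 6.
Tm = 4·6 + 2·15 = 24 + 30 = 54°C

54°C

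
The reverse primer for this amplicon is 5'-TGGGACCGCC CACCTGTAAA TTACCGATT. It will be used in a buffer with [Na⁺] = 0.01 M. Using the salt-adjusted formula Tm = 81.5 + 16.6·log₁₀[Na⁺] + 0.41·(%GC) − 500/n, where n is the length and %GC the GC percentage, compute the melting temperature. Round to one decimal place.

Length n = 29. Base counts: G=6, T=7, C=9, A=7
G+C = 15, so %GC = 15/29 × 100 = 51.724%
Salt term: 16.6 × (-2) = -33.2
GC term: 0.41 × 51.724 = 21.207; length term: −500/29 = −17.241
Tm = 81.5 + (-33.2) + 21.207 − 17.241 = 52.266 → 52.3°C

52.3°C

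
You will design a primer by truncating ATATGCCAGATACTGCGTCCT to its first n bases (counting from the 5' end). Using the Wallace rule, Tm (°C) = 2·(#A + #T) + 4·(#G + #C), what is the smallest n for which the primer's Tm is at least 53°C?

n = 19

First 18 bases: ATATGCCAGATACTGCGT → Tm = 52°C (< 53°C)
First 19 bases: ATATGCCAGATACTGCGTC → Tm = 56°C (≥ 53°C)
Since every base adds ≥2°C, Tm only increases with n, so the threshold is first crossed at n = 19.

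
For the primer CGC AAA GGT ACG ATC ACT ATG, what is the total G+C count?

10

Base counts: A=7, T=4, G=5, C=5
Total G or C: 5 + 5 = 10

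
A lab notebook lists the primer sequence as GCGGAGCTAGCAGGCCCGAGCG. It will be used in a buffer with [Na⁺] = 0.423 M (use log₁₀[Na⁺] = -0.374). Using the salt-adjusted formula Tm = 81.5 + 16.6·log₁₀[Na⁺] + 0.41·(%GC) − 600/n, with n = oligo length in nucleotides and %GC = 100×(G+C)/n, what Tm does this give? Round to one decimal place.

Length n = 22. Counting bases: G=10, C=7, A=4, T=1
G+C = 17, so %GC = 17/22 × 100 = 77.273%
Salt term: 16.6 × (-0.374) = -6.208
GC term: 0.41 × 77.273 = 31.682; length term: −600/22 = −27.273
Tm = 81.5 + (-6.208) + 31.682 − 27.273 = 79.701 → 79.7°C

79.7°C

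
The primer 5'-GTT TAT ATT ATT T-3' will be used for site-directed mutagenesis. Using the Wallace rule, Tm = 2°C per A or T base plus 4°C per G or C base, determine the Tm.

28°C

Base counts: A=3, T=9, G=1, C=0
So N_AT = 12 and N_GC = 1.
Tm = 2×12 + 4×1 = 28°C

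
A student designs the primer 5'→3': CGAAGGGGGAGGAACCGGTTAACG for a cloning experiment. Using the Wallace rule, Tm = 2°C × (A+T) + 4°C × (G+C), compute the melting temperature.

78°C

Base counts: A=7, T=2, C=4, G=11
A+T = 9, G+C = 15
Tm = 4·15 + 2·9 = 60 + 18 = 78°C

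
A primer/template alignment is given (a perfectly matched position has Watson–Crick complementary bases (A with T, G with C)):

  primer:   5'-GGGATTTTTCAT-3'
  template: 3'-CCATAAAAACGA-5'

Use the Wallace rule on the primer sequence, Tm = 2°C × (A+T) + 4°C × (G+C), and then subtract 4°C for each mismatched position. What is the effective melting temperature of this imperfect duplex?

Primer base counts: A=2, T=6, G=3, C=1 → A+T=8, G+C=4
Perfect-match Tm = 2(8) + 4(4) = 16 + 16 = 32°C
Mismatches (positions where the bases are not complementary): 3 (at positions 3, 10, 11)
Effective Tm = 32 − 3×4 = 32 − 12 = 20°C

20°C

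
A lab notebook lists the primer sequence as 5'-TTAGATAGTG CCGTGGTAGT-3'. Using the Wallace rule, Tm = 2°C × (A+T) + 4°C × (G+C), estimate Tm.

58°C

Base counts: G=7, C=2, T=7, A=4
AT pairs contribute 11, GC pairs contribute 9.
Tm = 2×11 + 4×9 = 58°C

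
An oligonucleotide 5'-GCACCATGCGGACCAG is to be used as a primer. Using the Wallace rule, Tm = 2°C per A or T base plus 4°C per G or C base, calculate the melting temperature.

54°C

Counting bases: G=5, A=4, C=6, T=1
So N_AT = 5 and N_GC = 11.
Tm = 2(5) + 4(11) = 10 + 44 = 54°C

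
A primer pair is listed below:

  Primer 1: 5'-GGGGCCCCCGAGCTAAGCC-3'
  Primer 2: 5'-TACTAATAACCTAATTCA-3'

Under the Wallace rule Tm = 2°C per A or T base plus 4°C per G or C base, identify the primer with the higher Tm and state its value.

Primer 1: A+T=4, G+C=15 → Tm = 2(4)+4(15) = 68°C
Primer 2: A+T=14, G+C=4 → Tm = 2(14)+4(4) = 44°C
68°C vs 44°C → primer 1 is higher.

Primer 1, 68°C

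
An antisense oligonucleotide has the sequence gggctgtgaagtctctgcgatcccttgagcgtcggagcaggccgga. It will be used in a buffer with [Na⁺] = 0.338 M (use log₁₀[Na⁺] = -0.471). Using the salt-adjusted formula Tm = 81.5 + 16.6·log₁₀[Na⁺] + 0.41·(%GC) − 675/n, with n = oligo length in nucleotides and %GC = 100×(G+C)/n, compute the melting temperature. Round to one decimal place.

Length n = 46. G=18, T=9, C=12, A=7
G+C = 30, so %GC = 30/46 × 100 = 65.217%
Salt term: 16.6 × (-0.471) = -7.819
GC term: 0.41 × 65.217 = 26.739; length term: −675/46 = −14.674
Tm = 81.5 + (-7.819) + 26.739 − 14.674 = 85.746 → 85.7°C

85.7°C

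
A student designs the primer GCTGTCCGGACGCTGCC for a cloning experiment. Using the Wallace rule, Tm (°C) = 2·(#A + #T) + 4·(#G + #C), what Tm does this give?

Base counts: G=6, T=3, C=7, A=1
AT pairs contribute 4, GC pairs contribute 13.
Tm = 4·13 + 2·4 = 52 + 8 = 60°C

60°C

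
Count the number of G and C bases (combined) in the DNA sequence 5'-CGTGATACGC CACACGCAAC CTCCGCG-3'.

18

Scanning the sequence gives T=3, A=6, G=6, C=12.
Total G or C: 6 + 12 = 18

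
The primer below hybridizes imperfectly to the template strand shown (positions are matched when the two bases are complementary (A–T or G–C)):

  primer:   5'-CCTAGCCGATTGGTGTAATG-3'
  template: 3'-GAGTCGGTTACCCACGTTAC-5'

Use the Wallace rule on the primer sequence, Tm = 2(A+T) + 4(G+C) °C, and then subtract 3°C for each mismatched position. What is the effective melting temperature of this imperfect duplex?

45°C

Primer base counts: A=4, T=6, G=6, C=4 → A+T=10, G+C=10
Perfect-match Tm = 2(10) + 4(10) = 20 + 40 = 60°C
Mismatches (positions where the bases are not complementary): 5 (at positions 2, 3, 8, 11, 16)
Effective Tm = 60 − 5×3 = 60 − 15 = 45°C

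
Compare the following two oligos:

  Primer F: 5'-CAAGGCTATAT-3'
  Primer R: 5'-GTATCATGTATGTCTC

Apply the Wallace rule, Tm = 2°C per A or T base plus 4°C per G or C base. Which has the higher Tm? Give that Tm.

Primer R, 44°C

Primer F: A+T=7, G+C=4 → Tm = 2(7)+4(4) = 30°C
Primer R: A+T=10, G+C=6 → Tm = 2(10)+4(6) = 44°C
30°C vs 44°C → primer R is higher.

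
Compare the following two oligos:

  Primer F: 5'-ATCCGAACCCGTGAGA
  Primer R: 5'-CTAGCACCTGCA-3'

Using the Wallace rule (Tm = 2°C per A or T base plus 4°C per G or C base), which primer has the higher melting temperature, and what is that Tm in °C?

Primer F: A+T=7, G+C=9 → Tm = 2(7)+4(9) = 50°C
Primer R: A+T=5, G+C=7 → Tm = 2(5)+4(7) = 38°C
50°C vs 38°C → primer F is higher.

Primer F, 50°C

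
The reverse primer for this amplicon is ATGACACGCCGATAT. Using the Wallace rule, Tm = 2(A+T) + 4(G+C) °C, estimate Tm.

44°C

Scanning the sequence gives A=5, T=3, G=3, C=4.
So N_AT = 8 and N_GC = 7.
Tm = 2(8) + 4(7) = 16 + 28 = 44°C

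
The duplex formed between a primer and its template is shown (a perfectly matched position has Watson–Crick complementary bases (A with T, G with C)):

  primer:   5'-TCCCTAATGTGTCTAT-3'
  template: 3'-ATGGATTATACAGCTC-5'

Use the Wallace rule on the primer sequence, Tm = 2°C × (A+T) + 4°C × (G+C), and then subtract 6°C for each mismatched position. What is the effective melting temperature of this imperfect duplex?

Primer base counts: A=3, T=7, G=2, C=4 → A+T=10, G+C=6
Perfect-match Tm = 2(10) + 4(6) = 20 + 24 = 44°C
Mismatches (positions where the bases are not complementary): 4 (at positions 2, 9, 14, 16)
Effective Tm = 44 − 4×6 = 44 − 24 = 20°C

20°C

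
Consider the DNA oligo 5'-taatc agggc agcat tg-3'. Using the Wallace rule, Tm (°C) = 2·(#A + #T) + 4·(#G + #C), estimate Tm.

50°C

Counting bases: A=5, T=4, C=3, G=5
AT pairs contribute 9, GC pairs contribute 8.
Tm = 2×9 + 4×8 = 50°C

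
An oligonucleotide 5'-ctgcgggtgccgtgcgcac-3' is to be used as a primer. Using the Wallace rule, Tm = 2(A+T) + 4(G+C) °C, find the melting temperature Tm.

A=1, C=7, T=3, G=8
So N_AT = 4 and N_GC = 15.
Tm = 4·15 + 2·4 = 60 + 8 = 68°C

68°C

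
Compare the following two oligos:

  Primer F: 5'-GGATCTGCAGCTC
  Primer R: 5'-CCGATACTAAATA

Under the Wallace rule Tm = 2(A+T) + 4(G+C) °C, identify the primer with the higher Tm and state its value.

Primer F: A+T=5, G+C=8 → Tm = 2(5)+4(8) = 42°C
Primer R: A+T=9, G+C=4 → Tm = 2(9)+4(4) = 34°C
42°C vs 34°C → primer F is higher.

Primer F, 42°C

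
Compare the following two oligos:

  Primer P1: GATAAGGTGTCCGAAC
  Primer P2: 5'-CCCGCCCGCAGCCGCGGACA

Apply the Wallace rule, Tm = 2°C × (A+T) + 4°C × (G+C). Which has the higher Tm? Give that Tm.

Primer P1: A+T=8, G+C=8 → Tm = 2(8)+4(8) = 48°C
Primer P2: A+T=3, G+C=17 → Tm = 2(3)+4(17) = 74°C
48°C vs 74°C → primer P2 is higher.

Primer P2, 74°C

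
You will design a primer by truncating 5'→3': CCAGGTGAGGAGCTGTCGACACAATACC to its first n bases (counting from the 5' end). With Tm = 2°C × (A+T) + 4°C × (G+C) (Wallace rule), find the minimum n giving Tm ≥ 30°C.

First 8 bases: CCAGGTGA → Tm = 26°C (< 30°C)
First 9 bases: CCAGGTGAG → Tm = 30°C (≥ 30°C)
Since every base adds ≥2°C, Tm only increases with n, so the threshold is first crossed at n = 9.

n = 9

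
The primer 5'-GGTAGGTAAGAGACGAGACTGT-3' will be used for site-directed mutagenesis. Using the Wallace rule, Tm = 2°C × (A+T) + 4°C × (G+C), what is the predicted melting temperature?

66°C

A=7, C=2, T=4, G=9
A+T = 11, G+C = 11
Tm = 2(11) + 4(11) = 22 + 44 = 66°C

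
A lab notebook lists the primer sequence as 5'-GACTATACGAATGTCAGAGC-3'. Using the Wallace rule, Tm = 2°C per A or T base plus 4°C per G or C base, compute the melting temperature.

58°C

A=7, G=5, T=4, C=4
So N_AT = 11 and N_GC = 9.
Tm = 2(11) + 4(9) = 22 + 36 = 58°C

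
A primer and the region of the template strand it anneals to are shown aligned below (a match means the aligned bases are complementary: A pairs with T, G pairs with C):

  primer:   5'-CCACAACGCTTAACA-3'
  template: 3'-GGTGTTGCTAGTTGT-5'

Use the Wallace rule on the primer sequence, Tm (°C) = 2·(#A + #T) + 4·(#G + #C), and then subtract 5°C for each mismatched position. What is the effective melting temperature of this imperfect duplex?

34°C

Primer base counts: A=6, T=2, G=1, C=6 → A+T=8, G+C=7
Perfect-match Tm = 2(8) + 4(7) = 16 + 28 = 44°C
Mismatches (positions where the bases are not complementary): 2 (at positions 9, 11)
Effective Tm = 44 − 2×5 = 44 − 10 = 34°C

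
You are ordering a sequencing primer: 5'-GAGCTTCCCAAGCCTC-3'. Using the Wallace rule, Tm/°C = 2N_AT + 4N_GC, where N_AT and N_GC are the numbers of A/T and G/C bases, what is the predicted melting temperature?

Counting bases: T=3, C=7, G=3, A=3
So N_AT = 6 and N_GC = 10.
Tm = 2×6 + 4×10 = 52°C

52°C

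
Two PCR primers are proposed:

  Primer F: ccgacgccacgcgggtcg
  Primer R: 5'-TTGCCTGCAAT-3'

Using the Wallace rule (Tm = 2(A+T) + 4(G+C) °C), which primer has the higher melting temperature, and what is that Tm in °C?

Primer F: A+T=3, G+C=15 → Tm = 2(3)+4(15) = 66°C
Primer R: A+T=6, G+C=5 → Tm = 2(6)+4(5) = 32°C
66°C vs 32°C → primer F is higher.

Primer F, 66°C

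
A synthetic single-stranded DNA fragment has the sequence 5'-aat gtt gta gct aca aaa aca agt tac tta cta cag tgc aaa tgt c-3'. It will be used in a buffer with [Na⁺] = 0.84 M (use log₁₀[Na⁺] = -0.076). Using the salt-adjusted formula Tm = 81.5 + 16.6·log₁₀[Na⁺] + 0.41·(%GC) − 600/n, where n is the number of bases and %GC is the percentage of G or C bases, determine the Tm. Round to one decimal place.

Length n = 46. Scanning the sequence gives A=18, T=13, C=8, G=7.
G+C = 15, so %GC = 15/46 × 100 = 32.609%
Salt term: 16.6 × (-0.076) = -1.262
GC term: 0.41 × 32.609 = 13.37; length term: −600/46 = −13.043
Tm = 81.5 + (-1.262) + 13.37 − 13.043 = 80.565 → 80.6°C

80.6°C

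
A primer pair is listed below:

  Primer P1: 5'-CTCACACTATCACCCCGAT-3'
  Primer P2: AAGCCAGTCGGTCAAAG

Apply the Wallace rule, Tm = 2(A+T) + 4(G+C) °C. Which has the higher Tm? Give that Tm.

Primer P1: A+T=9, G+C=10 → Tm = 2(9)+4(10) = 58°C
Primer P2: A+T=8, G+C=9 → Tm = 2(8)+4(9) = 52°C
58°C vs 52°C → primer P1 is higher.

Primer P1, 58°C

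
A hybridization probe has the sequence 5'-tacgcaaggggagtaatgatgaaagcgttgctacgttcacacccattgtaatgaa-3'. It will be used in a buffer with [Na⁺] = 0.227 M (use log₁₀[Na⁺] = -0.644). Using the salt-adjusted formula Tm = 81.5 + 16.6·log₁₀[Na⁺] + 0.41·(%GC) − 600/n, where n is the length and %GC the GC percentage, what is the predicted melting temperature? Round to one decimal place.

77.8°C

Length n = 55. Base counts: A=18, T=13, G=14, C=10
G+C = 24, so %GC = 24/55 × 100 = 43.636%
Salt term: 16.6 × (-0.644) = -10.69
GC term: 0.41 × 43.636 = 17.891; length term: −600/55 = −10.909
Tm = 81.5 + (-10.69) + 17.891 − 10.909 = 77.792 → 77.8°C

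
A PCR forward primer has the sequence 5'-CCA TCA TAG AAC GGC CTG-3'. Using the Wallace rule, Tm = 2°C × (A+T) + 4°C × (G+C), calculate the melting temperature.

56°C

Scanning the sequence gives C=6, G=4, A=5, T=3.
AT pairs contribute 8, GC pairs contribute 10.
Tm = 2×8 + 4×10 = 56°C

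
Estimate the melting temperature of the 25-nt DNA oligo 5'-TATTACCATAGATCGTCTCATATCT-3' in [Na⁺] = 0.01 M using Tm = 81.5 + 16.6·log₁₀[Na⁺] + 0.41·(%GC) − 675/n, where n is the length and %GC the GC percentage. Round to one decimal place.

Length n = 25. A=7, C=6, T=10, G=2
G+C = 8, so %GC = 8/25 × 100 = 32%
Salt term: 16.6 × (-2) = -33.2
GC term: 0.41 × 32 = 13.12; length term: −675/25 = −27
Tm = 81.5 + (-33.2) + 13.12 − 27 = 34.42 → 34.4°C

34.4°C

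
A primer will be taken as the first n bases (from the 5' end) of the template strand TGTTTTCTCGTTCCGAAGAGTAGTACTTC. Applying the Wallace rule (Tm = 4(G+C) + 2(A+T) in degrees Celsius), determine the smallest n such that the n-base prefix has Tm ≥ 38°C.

n = 14

First 13 bases: TGTTTTCTCGTTC → Tm = 36°C (< 38°C)
First 14 bases: TGTTTTCTCGTTCC → Tm = 40°C (≥ 38°C)
Since every base adds ≥2°C, Tm only increases with n, so the threshold is first crossed at n = 14.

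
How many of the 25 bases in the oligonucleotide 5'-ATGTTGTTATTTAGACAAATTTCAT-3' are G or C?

Scanning the sequence gives G=3, T=12, A=8, C=2.
G+C = 3 + 2 = 5

5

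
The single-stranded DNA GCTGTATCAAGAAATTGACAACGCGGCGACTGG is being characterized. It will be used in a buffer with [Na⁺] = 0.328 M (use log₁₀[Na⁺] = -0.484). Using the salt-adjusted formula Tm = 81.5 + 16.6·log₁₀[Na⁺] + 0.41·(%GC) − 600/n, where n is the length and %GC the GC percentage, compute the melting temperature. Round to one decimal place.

Length n = 33. Counting bases: A=10, T=6, C=7, G=10
G+C = 17, so %GC = 17/33 × 100 = 51.515%
Salt term: 16.6 × (-0.484) = -8.034
GC term: 0.41 × 51.515 = 21.121; length term: −600/33 = −18.182
Tm = 81.5 + (-8.034) + 21.121 − 18.182 = 76.405 → 76.4°C

76.4°C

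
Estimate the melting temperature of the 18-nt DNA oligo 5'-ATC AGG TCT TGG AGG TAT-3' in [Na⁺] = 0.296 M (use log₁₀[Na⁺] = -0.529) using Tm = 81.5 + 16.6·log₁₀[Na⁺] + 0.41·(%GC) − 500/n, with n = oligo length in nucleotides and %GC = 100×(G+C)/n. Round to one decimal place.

63.2°C

Length n = 18. Base counts: T=6, C=2, A=4, G=6
G+C = 8, so %GC = 8/18 × 100 = 44.444%
Salt term: 16.6 × (-0.529) = -8.781
GC term: 0.41 × 44.444 = 18.222; length term: −500/18 = −27.778
Tm = 81.5 + (-8.781) + 18.222 − 27.778 = 63.163 → 63.2°C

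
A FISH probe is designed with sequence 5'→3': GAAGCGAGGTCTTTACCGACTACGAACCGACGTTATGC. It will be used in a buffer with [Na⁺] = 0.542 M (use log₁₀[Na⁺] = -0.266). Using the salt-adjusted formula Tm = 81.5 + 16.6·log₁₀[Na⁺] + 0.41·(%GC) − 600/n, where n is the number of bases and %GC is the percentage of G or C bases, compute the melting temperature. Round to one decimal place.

Length n = 38. Counting bases: A=10, G=10, C=10, T=8
G+C = 20, so %GC = 20/38 × 100 = 52.632%
Salt term: 16.6 × (-0.266) = -4.416
GC term: 0.41 × 52.632 = 21.579; length term: −600/38 = −15.789
Tm = 81.5 + (-4.416) + 21.579 − 15.789 = 82.874 → 82.9°C

82.9°C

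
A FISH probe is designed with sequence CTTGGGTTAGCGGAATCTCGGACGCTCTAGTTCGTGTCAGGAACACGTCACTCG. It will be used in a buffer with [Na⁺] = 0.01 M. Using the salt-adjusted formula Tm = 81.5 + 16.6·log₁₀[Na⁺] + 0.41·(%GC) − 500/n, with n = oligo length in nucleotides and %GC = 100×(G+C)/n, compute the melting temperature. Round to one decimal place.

Length n = 54. Scanning the sequence gives T=14, G=16, C=14, A=10.
G+C = 30, so %GC = 30/54 × 100 = 55.556%
Salt term: 16.6 × (-2) = -33.2
GC term: 0.41 × 55.556 = 22.778; length term: −500/54 = −9.259
Tm = 81.5 + (-33.2) + 22.778 − 9.259 = 61.819 → 61.8°C

61.8°C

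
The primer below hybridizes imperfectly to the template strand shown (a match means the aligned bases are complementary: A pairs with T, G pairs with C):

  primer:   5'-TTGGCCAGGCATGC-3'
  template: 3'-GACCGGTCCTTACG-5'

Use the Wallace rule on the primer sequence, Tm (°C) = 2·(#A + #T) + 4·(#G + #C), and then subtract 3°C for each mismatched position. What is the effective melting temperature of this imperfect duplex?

Primer base counts: A=2, T=3, G=5, C=4 → A+T=5, G+C=9
Perfect-match Tm = 2(5) + 4(9) = 10 + 36 = 46°C
Mismatches (positions where the bases are not complementary): 2 (at positions 1, 10)
Effective Tm = 46 − 2×3 = 46 − 6 = 40°C

40°C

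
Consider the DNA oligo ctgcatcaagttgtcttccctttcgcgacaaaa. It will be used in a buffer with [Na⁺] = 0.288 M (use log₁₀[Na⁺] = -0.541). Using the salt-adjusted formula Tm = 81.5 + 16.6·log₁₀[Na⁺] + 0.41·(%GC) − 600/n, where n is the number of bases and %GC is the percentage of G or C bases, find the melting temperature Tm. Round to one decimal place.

Length n = 33. Scanning the sequence gives T=10, C=10, A=8, G=5.
G+C = 15, so %GC = 15/33 × 100 = 45.455%
Salt term: 16.6 × (-0.541) = -8.981
GC term: 0.41 × 45.455 = 18.637; length term: −600/33 = −18.182
Tm = 81.5 + (-8.981) + 18.637 − 18.182 = 72.974 → 73.0°C

73.0°C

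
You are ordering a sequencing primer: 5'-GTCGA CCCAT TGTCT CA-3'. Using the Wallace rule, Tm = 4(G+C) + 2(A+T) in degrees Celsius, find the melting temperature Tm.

52°C

Scanning the sequence gives A=3, C=6, G=3, T=5.
A+T = 8, G+C = 9
Tm = 2(8) + 4(9) = 16 + 36 = 52°C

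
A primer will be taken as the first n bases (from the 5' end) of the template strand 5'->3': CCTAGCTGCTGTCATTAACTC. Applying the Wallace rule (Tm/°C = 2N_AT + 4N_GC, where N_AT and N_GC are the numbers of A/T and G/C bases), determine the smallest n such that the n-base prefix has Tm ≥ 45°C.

First 14 bases: CCTAGCTGCTGTCA → Tm = 44°C (< 45°C)
First 15 bases: CCTAGCTGCTGTCAT → Tm = 46°C (≥ 45°C)
Since every base adds ≥2°C, Tm only increases with n, so the threshold is first crossed at n = 15.

n = 15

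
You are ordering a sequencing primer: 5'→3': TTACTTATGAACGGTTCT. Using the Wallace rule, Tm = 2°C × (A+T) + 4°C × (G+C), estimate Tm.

Scanning the sequence gives A=4, T=8, G=3, C=3.
A+T = 12, G+C = 6
Tm = 2×12 + 4×6 = 48°C

48°C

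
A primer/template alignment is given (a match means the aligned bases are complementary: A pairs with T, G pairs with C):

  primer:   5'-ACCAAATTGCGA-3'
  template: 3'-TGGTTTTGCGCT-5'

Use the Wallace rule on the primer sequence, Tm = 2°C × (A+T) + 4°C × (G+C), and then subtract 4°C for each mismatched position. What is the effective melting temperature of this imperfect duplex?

26°C

Primer base counts: A=5, T=2, G=2, C=3 → A+T=7, G+C=5
Perfect-match Tm = 2(7) + 4(5) = 14 + 20 = 34°C
Mismatches (positions where the bases are not complementary): 2 (at positions 7, 8)
Effective Tm = 34 − 2×4 = 34 − 8 = 26°C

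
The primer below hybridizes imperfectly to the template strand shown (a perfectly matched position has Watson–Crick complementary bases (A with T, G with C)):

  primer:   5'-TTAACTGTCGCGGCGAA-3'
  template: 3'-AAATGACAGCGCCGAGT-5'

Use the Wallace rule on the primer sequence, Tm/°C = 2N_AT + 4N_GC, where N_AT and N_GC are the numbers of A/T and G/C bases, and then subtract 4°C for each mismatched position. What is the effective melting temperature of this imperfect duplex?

Primer base counts: A=4, T=4, G=5, C=4 → A+T=8, G+C=9
Perfect-match Tm = 2(8) + 4(9) = 16 + 36 = 52°C
Mismatches (positions where the bases are not complementary): 3 (at positions 3, 15, 16)
Effective Tm = 52 − 3×4 = 52 − 12 = 40°C

40°C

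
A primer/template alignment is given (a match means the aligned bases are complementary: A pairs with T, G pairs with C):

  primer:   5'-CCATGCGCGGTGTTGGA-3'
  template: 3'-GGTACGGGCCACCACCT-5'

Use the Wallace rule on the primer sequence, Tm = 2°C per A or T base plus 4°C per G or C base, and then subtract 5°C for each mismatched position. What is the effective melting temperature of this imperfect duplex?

46°C

Primer base counts: A=2, T=4, G=7, C=4 → A+T=6, G+C=11
Perfect-match Tm = 2(6) + 4(11) = 12 + 44 = 56°C
Mismatches (positions where the bases are not complementary): 2 (at positions 7, 13)
Effective Tm = 56 − 2×5 = 56 − 10 = 46°C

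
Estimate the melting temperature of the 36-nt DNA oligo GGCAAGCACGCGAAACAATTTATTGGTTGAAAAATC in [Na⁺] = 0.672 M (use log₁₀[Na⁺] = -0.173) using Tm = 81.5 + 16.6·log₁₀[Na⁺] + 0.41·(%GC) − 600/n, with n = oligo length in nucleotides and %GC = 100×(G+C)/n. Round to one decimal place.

Length n = 36. Counting bases: G=8, C=6, A=14, T=8
G+C = 14, so %GC = 14/36 × 100 = 38.889%
Salt term: 16.6 × (-0.173) = -2.872
GC term: 0.41 × 38.889 = 15.944; length term: −600/36 = −16.667
Tm = 81.5 + (-2.872) + 15.944 − 16.667 = 77.905 → 77.9°C

77.9°C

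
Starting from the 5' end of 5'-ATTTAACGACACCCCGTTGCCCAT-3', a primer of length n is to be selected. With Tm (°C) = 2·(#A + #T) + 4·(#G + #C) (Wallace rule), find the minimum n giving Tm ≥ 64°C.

First 20 bases: ATTTAACGACACCCCGTTGC → Tm = 60°C (< 64°C)
First 21 bases: ATTTAACGACACCCCGTTGCC → Tm = 64°C (≥ 64°C)
Since every base adds ≥2°C, Tm only increases with n, so the threshold is first crossed at n = 21.

n = 21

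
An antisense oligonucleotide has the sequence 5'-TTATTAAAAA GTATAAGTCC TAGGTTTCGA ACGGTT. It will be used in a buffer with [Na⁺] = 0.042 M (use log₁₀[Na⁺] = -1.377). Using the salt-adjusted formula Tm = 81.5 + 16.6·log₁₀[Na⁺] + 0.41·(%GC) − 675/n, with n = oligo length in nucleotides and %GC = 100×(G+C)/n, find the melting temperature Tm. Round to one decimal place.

52.4°C

Length n = 36. Scanning the sequence gives A=12, G=7, T=13, C=4.
G+C = 11, so %GC = 11/36 × 100 = 30.556%
Salt term: 16.6 × (-1.377) = -22.858
GC term: 0.41 × 30.556 = 12.528; length term: −675/36 = −18.75
Tm = 81.5 + (-22.858) + 12.528 − 18.75 = 52.42 → 52.4°C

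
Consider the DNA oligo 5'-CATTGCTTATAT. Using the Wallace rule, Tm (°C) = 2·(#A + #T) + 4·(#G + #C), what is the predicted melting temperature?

30°C

A=3, C=2, T=6, G=1
So N_AT = 9 and N_GC = 3.
Tm = 2×9 + 4×3 = 30°C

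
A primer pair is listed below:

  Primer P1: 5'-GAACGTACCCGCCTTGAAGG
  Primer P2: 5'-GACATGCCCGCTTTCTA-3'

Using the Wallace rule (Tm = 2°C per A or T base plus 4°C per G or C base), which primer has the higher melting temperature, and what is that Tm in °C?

Primer P1: A+T=8, G+C=12 → Tm = 2(8)+4(12) = 64°C
Primer P2: A+T=8, G+C=9 → Tm = 2(8)+4(9) = 52°C
64°C vs 52°C → primer P1 is higher.

Primer P1, 64°C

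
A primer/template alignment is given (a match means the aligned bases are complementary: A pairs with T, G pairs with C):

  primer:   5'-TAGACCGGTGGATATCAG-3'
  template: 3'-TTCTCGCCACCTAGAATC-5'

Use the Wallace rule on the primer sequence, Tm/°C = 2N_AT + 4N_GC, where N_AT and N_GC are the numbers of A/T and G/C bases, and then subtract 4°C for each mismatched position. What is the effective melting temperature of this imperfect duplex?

Primer base counts: A=5, T=4, G=6, C=3 → A+T=9, G+C=9
Perfect-match Tm = 2(9) + 4(9) = 18 + 36 = 54°C
Mismatches (positions where the bases are not complementary): 4 (at positions 1, 5, 14, 16)
Effective Tm = 54 − 4×4 = 54 − 16 = 38°C

38°C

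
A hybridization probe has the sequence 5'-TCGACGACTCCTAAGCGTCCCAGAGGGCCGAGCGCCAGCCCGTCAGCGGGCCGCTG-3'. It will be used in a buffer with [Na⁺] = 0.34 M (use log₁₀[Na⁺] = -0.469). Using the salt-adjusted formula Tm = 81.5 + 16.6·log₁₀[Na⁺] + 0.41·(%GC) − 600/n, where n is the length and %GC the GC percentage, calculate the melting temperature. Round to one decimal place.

93.0°C

Length n = 56. Counting bases: T=6, C=22, A=9, G=19
G+C = 41, so %GC = 41/56 × 100 = 73.214%
Salt term: 16.6 × (-0.469) = -7.785
GC term: 0.41 × 73.214 = 30.018; length term: −600/56 = −10.714
Tm = 81.5 + (-7.785) + 30.018 − 10.714 = 93.019 → 93.0°C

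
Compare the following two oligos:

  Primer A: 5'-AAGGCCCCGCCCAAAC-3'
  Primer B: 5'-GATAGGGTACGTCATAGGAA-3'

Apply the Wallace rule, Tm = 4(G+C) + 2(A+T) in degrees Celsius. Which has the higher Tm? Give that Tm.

Primer B, 58°C

Primer A: A+T=5, G+C=11 → Tm = 2(5)+4(11) = 54°C
Primer B: A+T=11, G+C=9 → Tm = 2(11)+4(9) = 58°C
54°C vs 58°C → primer B is higher.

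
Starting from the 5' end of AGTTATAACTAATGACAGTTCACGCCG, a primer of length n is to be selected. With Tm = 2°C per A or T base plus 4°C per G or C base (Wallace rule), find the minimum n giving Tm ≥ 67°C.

n = 25

First 24 bases: AGTTATAACTAATGACAGTTCACG → Tm = 64°C (< 67°C)
First 25 bases: AGTTATAACTAATGACAGTTCACGC → Tm = 68°C (≥ 67°C)
Since every base adds ≥2°C, Tm only increases with n, so the threshold is first crossed at n = 25.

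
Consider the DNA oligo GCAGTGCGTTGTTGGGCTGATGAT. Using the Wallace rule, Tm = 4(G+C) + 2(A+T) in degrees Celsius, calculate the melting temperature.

74°C

Scanning the sequence gives A=3, C=3, T=8, G=10.
So N_AT = 11 and N_GC = 13.
Tm = 2×11 + 4×13 = 74°C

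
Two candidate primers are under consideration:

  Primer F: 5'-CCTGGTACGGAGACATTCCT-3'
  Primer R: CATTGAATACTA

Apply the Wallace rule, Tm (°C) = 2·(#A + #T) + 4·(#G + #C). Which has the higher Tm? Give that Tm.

Primer F: A+T=9, G+C=11 → Tm = 2(9)+4(11) = 62°C
Primer R: A+T=9, G+C=3 → Tm = 2(9)+4(3) = 30°C
62°C vs 30°C → primer F is higher.

Primer F, 62°C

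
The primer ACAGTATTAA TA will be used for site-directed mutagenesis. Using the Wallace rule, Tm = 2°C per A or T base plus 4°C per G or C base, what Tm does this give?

28°C

Scanning the sequence gives C=1, T=4, A=6, G=1.
So N_AT = 10 and N_GC = 2.
Tm = 4·2 + 2·10 = 8 + 20 = 28°C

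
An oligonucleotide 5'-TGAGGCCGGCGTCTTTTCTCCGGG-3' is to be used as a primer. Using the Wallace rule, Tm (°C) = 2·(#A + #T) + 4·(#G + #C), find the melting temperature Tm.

80°C

Base counts: C=7, A=1, G=9, T=7
So N_AT = 8 and N_GC = 16.
Tm = 4·16 + 2·8 = 64 + 16 = 80°C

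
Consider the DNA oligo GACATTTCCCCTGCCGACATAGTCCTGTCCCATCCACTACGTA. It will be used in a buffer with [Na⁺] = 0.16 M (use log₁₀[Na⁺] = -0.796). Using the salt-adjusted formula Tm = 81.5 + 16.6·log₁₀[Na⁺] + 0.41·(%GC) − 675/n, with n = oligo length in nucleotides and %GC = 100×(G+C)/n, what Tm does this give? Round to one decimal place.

Length n = 43. Base counts: A=9, T=11, G=6, C=17
G+C = 23, so %GC = 23/43 × 100 = 53.488%
Salt term: 16.6 × (-0.796) = -13.214
GC term: 0.41 × 53.488 = 21.93; length term: −675/43 = −15.698
Tm = 81.5 + (-13.214) + 21.93 − 15.698 = 74.518 → 74.5°C

74.5°C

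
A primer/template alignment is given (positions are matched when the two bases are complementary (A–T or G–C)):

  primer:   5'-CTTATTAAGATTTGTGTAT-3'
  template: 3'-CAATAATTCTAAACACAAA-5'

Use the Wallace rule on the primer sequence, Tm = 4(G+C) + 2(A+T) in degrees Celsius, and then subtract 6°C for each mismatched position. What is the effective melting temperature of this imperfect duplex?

34°C

Primer base counts: A=5, T=10, G=3, C=1 → A+T=15, G+C=4
Perfect-match Tm = 2(15) + 4(4) = 30 + 16 = 46°C
Mismatches (positions where the bases are not complementary): 2 (at positions 1, 18)
Effective Tm = 46 − 2×6 = 46 − 12 = 34°C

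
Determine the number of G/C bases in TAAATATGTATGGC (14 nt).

4

T=5, G=3, C=1, A=5
G+C = 3 + 1 = 4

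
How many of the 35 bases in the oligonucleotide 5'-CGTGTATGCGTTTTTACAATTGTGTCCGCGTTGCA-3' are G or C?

16

G=9, T=14, A=5, C=7
Total G or C: 9 + 7 = 16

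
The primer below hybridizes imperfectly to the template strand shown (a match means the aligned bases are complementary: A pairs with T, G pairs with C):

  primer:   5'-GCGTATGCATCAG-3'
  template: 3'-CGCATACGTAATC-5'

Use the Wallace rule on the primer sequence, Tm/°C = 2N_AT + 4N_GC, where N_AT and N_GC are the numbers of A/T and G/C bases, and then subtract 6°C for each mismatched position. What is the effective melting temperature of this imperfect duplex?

Primer base counts: A=3, T=3, G=4, C=3 → A+T=6, G+C=7
Perfect-match Tm = 2(6) + 4(7) = 12 + 28 = 40°C
Mismatches (positions where the bases are not complementary): 1 (at position 11)
Effective Tm = 40 − 1×6 = 40 − 6 = 34°C

34°C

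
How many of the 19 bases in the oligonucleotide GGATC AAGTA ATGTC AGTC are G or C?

Counting bases: G=5, T=5, C=3, A=6
G+C = 5 + 3 = 8

8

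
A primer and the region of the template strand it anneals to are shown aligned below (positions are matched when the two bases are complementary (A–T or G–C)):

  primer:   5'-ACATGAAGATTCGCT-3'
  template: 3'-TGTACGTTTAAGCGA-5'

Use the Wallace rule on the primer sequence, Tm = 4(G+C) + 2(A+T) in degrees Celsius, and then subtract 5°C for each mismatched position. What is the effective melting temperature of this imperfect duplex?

Primer base counts: A=5, T=4, G=3, C=3 → A+T=9, G+C=6
Perfect-match Tm = 2(9) + 4(6) = 18 + 24 = 42°C
Mismatches (positions where the bases are not complementary): 2 (at positions 6, 8)
Effective Tm = 42 − 2×5 = 42 − 10 = 32°C

32°C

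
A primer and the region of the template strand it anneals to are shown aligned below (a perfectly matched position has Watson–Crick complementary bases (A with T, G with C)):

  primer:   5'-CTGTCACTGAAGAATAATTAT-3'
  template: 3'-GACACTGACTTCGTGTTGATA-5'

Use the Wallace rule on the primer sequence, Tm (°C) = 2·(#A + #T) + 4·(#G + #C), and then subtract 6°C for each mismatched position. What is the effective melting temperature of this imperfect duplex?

Primer base counts: A=8, T=7, G=3, C=3 → A+T=15, G+C=6
Perfect-match Tm = 2(15) + 4(6) = 30 + 24 = 54°C
Mismatches (positions where the bases are not complementary): 4 (at positions 5, 13, 15, 18)
Effective Tm = 54 − 4×6 = 54 − 24 = 30°C

30°C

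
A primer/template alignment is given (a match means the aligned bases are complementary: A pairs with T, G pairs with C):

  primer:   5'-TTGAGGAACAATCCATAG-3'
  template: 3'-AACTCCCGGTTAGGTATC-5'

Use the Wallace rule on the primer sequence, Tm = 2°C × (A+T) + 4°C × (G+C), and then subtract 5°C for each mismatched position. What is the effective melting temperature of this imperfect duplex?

40°C

Primer base counts: A=7, T=4, G=4, C=3 → A+T=11, G+C=7
Perfect-match Tm = 2(11) + 4(7) = 22 + 28 = 50°C
Mismatches (positions where the bases are not complementary): 2 (at positions 7, 8)
Effective Tm = 50 − 2×5 = 50 − 10 = 40°C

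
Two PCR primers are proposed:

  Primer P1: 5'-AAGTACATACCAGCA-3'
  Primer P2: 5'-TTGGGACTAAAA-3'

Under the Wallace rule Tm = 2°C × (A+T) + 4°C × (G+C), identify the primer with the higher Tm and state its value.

Primer P1: A+T=9, G+C=6 → Tm = 2(9)+4(6) = 42°C
Primer P2: A+T=8, G+C=4 → Tm = 2(8)+4(4) = 32°C
42°C vs 32°C → primer P1 is higher.

Primer P1, 42°C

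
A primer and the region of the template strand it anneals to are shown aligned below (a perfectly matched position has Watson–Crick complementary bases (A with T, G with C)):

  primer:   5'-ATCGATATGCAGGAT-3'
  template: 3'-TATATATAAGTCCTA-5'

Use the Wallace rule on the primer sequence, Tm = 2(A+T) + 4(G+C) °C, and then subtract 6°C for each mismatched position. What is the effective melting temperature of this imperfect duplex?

Primer base counts: A=5, T=4, G=4, C=2 → A+T=9, G+C=6
Perfect-match Tm = 2(9) + 4(6) = 18 + 24 = 42°C
Mismatches (positions where the bases are not complementary): 3 (at positions 3, 4, 9)
Effective Tm = 42 − 3×6 = 42 − 18 = 24°C

24°C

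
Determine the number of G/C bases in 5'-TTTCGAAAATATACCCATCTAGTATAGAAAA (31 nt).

8

Scanning the sequence gives C=5, G=3, A=14, T=9.
G+C = 3 + 5 = 8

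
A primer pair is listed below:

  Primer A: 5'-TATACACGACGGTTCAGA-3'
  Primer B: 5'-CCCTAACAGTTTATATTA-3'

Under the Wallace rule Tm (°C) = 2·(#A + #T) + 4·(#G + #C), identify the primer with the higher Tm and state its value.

Primer A, 52°C

Primer A: A+T=10, G+C=8 → Tm = 2(10)+4(8) = 52°C
Primer B: A+T=13, G+C=5 → Tm = 2(13)+4(5) = 46°C
52°C vs 46°C → primer A is higher.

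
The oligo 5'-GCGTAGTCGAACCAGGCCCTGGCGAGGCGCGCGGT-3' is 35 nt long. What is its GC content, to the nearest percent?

74%

Counting bases: A=5, G=15, T=4, C=11
G+C = 15 + 11 = 26 out of 35 bases
%GC = 26/35 × 100 = 74.29% ≈ 74%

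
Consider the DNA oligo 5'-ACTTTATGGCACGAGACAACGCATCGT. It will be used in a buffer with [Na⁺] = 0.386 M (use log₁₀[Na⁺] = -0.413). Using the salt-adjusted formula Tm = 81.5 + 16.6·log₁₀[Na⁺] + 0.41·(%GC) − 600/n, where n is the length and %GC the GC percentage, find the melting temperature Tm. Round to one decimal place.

72.2°C

Length n = 27. T=6, A=8, G=6, C=7
G+C = 13, so %GC = 13/27 × 100 = 48.148%
Salt term: 16.6 × (-0.413) = -6.856
GC term: 0.41 × 48.148 = 19.741; length term: −600/27 = −22.222
Tm = 81.5 + (-6.856) + 19.741 − 22.222 = 72.163 → 72.2°C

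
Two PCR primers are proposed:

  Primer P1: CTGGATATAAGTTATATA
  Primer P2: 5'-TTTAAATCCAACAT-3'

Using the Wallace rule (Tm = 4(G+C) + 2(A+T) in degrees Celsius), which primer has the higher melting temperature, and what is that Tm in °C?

Primer P1, 44°C

Primer P1: A+T=14, G+C=4 → Tm = 2(14)+4(4) = 44°C
Primer P2: A+T=11, G+C=3 → Tm = 2(11)+4(3) = 34°C
44°C vs 34°C → primer P1 is higher.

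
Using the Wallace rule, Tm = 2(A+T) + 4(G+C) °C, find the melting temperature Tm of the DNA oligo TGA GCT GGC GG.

Scanning the sequence gives T=2, C=2, G=6, A=1.
AT pairs contribute 3, GC pairs contribute 8.
Tm = 4·8 + 2·3 = 32 + 6 = 38°C

38°C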